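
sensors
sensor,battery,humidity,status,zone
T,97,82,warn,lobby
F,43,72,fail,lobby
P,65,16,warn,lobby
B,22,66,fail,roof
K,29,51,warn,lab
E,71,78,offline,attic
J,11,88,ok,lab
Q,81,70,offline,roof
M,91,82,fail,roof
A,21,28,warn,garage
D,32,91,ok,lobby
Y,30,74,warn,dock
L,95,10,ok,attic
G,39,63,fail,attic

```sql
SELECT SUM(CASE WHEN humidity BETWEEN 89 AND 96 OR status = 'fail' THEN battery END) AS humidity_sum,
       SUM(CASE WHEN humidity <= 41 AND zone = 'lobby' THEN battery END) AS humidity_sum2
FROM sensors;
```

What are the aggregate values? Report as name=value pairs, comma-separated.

[humidity_sum: humidity BETWEEN 89 AND 96 OR status = 'fail']
sensor=T: ✗
sensor=F: ✓ → 43
sensor=P: ✗
sensor=B: ✓ → 22
sensor=K: ✗
sensor=E: ✗
sensor=J: ✗
sensor=Q: ✗
sensor=M: ✓ → 91
sensor=A: ✗
sensor=D: ✓ → 32
sensor=Y: ✗
sensor=L: ✗
sensor=G: ✓ → 39
humidity_sum = 43 + 22 + 91 + 32 + 39 = 227
—
[humidity_sum2: humidity <= 41 AND zone = 'lobby']
sensor=T: ✗
sensor=F: ✗
sensor=P: ✓ → 65
sensor=B: ✗
sensor=K: ✗
sensor=E: ✗
sensor=J: ✗
sensor=Q: ✗
sensor=M: ✗
sensor=A: ✗
sensor=D: ✗
sensor=Y: ✗
sensor=L: ✗
sensor=G: ✗
humidity_sum2 = 65

humidity_sum=227, humidity_sum2=65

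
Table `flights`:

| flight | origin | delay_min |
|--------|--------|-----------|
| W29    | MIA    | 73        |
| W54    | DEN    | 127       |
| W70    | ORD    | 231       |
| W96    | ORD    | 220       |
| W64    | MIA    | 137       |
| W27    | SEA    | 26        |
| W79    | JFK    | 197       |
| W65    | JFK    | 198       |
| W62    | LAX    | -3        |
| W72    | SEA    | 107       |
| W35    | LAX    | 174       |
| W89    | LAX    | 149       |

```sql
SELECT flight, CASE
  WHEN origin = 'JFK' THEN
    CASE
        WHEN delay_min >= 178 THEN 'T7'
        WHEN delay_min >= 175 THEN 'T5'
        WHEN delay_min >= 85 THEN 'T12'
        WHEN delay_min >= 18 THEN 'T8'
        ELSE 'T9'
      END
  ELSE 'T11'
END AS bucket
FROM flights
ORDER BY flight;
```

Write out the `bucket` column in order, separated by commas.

T11, T11, T11, T11, T11, T11, T7, T11, T11, T7, T11, T11

flight=W27: origin='SEA' → outer ELSE → T11
flight=W29: origin='MIA' → outer ELSE → T11
flight=W35: origin='LAX' → outer ELSE → T11
flight=W54: origin='DEN' → outer ELSE → T11
flight=W62: origin='LAX' → outer ELSE → T11
flight=W64: origin='MIA' → outer ELSE → T11
flight=W65: origin='JFK' → inner[delay_min >= 178] → T7
flight=W70: origin='ORD' → outer ELSE → T11
flight=W72: origin='SEA' → outer ELSE → T11
flight=W79: origin='JFK' → inner[delay_min >= 178] → T7
flight=W89: origin='LAX' → outer ELSE → T11
flight=W96: origin='ORD' → outer ELSE → T11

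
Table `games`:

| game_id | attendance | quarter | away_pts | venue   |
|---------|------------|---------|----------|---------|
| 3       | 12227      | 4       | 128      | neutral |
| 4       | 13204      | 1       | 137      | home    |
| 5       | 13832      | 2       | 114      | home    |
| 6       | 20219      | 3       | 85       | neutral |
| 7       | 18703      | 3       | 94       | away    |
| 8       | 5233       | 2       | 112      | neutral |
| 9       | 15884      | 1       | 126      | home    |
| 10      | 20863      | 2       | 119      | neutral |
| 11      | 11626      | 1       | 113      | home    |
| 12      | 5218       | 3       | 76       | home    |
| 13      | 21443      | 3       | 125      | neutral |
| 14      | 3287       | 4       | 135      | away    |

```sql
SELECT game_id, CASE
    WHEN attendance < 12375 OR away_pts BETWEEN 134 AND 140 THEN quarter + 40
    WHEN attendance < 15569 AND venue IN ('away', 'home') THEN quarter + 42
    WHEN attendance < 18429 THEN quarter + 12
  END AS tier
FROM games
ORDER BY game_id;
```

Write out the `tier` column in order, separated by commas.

44, 41, 44, NULL, NULL, 42, 13, NULL, 41, 43, NULL, 44

game_id=3: attendance < 12375 OR away_pts BETWEEN 134 AND 140 → 44
game_id=4: attendance < 12375 OR away_pts BETWEEN 134 AND 140 → 41
game_id=5: attendance < 15569 AND venue IN ('away', 'home') → 44
game_id=6: (no match → NULL) → NULL
game_id=7: (no match → NULL) → NULL
game_id=8: attendance < 12375 OR away_pts BETWEEN 134 AND 140 → 42
game_id=9: attendance < 18429 → 13
game_id=10: (no match → NULL) → NULL
game_id=11: attendance < 12375 OR away_pts BETWEEN 134 AND 140 → 41
game_id=12: attendance < 12375 OR away_pts BETWEEN 134 AND 140 → 43
game_id=13: (no match → NULL) → NULL
game_id=14: attendance < 12375 OR away_pts BETWEEN 134 AND 140 → 44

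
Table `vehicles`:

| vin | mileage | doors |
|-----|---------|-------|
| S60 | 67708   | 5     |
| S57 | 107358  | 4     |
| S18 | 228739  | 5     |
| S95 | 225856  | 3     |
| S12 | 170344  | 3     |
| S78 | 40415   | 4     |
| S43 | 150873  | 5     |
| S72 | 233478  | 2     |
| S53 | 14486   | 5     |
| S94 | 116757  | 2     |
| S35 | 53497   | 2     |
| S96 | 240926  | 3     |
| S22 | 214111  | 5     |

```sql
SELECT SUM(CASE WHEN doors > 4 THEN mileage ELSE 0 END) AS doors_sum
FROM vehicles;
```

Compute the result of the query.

675917

vin=S60: ✓ → 67708
vin=S57: ✗
vin=S18: ✓ → 228739
vin=S95: ✗
vin=S12: ✗
vin=S78: ✗
vin=S43: ✓ → 150873
vin=S72: ✗
vin=S53: ✓ → 14486
vin=S94: ✗
vin=S35: ✗
vin=S96: ✗
vin=S22: ✓ → 214111
doors_sum = 67708 + 228739 + 150873 + 14486 + 214111 = 675917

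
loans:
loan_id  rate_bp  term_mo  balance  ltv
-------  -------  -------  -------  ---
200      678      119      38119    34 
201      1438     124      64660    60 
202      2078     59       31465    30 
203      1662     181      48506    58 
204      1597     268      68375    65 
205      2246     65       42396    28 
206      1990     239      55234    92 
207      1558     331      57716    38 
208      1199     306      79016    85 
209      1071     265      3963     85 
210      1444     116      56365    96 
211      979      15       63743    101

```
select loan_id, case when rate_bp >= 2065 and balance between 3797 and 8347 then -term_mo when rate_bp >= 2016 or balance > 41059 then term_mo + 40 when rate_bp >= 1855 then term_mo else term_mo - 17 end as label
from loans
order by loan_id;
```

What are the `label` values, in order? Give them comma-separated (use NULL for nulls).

loan_id=200: ELSE → 102
loan_id=201: rate_bp >= 2016 or balance > 41059 → 164
loan_id=202: rate_bp >= 2016 or balance > 41059 → 99
loan_id=203: rate_bp >= 2016 or balance > 41059 → 221
loan_id=204: rate_bp >= 2016 or balance > 41059 → 308
loan_id=205: rate_bp >= 2016 or balance > 41059 → 105
loan_id=206: rate_bp >= 2016 or balance > 41059 → 279
loan_id=207: rate_bp >= 2016 or balance > 41059 → 371
loan_id=208: rate_bp >= 2016 or balance > 41059 → 346
loan_id=209: ELSE → 248
loan_id=210: rate_bp >= 2016 or balance > 41059 → 156
loan_id=211: rate_bp >= 2016 or balance > 41059 → 55

102, 164, 99, 221, 308, 105, 279, 371, 346, 248, 156, 55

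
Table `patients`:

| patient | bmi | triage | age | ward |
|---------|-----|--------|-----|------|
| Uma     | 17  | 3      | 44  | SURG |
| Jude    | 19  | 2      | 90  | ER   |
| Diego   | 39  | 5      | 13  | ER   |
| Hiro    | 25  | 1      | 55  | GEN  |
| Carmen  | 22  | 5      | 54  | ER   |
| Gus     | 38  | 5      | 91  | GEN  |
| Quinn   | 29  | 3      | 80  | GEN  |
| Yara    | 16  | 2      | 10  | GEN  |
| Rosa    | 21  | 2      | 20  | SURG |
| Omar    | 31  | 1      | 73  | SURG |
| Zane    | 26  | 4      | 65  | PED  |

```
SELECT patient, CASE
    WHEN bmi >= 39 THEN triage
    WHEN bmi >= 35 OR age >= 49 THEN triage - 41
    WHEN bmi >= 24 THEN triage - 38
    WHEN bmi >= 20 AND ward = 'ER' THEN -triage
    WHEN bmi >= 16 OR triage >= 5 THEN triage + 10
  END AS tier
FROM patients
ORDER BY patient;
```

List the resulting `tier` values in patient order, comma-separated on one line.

patient=Carmen: bmi >= 35 OR age >= 49 → -36
patient=Diego: bmi >= 39 → 5
patient=Gus: bmi >= 35 OR age >= 49 → -36
patient=Hiro: bmi >= 35 OR age >= 49 → -40
patient=Jude: bmi >= 35 OR age >= 49 → -39
patient=Omar: bmi >= 35 OR age >= 49 → -40
patient=Quinn: bmi >= 35 OR age >= 49 → -38
patient=Rosa: bmi >= 16 OR triage >= 5 → 12
patient=Uma: bmi >= 16 OR triage >= 5 → 13
patient=Yara: bmi >= 16 OR triage >= 5 → 12
patient=Zane: bmi >= 35 OR age >= 49 → -37

-36, 5, -36, -40, -39, -40, -38, 12, 13, 12, -37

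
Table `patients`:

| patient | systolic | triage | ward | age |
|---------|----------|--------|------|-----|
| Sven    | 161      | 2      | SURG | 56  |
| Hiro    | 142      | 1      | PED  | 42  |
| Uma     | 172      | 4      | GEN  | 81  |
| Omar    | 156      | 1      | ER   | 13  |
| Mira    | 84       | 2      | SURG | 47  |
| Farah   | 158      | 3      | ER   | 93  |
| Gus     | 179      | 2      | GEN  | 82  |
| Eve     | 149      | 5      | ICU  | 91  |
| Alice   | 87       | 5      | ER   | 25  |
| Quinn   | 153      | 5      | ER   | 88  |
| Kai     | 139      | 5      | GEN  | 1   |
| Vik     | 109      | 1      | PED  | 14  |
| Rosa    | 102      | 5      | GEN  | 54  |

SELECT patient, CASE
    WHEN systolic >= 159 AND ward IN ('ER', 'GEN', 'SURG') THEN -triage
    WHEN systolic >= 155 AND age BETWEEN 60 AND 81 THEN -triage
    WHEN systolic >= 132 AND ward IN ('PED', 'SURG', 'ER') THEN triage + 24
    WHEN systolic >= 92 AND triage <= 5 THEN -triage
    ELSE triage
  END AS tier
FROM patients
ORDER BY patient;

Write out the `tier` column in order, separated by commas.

patient=Alice: ELSE → 5
patient=Eve: systolic >= 92 AND triage <= 5 → -5
patient=Farah: systolic >= 132 AND ward IN ('PED', 'SURG', 'ER') → 27
patient=Gus: systolic >= 159 AND ward IN ('ER', 'GEN', 'SURG') → -2
patient=Hiro: systolic >= 132 AND ward IN ('PED', 'SURG', 'ER') → 25
patient=Kai: systolic >= 92 AND triage <= 5 → -5
patient=Mira: ELSE → 2
patient=Omar: systolic >= 132 AND ward IN ('PED', 'SURG', 'ER') → 25
patient=Quinn: systolic >= 132 AND ward IN ('PED', 'SURG', 'ER') → 29
patient=Rosa: systolic >= 92 AND triage <= 5 → -5
patient=Sven: systolic >= 159 AND ward IN ('ER', 'GEN', 'SURG') → -2
patient=Uma: systolic >= 159 AND ward IN ('ER', 'GEN', 'SURG') → -4
patient=Vik: systolic >= 92 AND triage <= 5 → -1

5, -5, 27, -2, 25, -5, 2, 25, 29, -5, -2, -4, -1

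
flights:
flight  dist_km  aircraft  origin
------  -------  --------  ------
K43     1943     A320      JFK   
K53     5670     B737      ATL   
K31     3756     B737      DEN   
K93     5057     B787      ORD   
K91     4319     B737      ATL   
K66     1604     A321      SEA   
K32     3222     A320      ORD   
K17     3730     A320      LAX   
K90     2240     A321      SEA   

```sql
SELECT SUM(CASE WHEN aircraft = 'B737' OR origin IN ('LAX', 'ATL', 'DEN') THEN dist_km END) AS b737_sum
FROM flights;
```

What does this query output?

flight=K43: ✗
flight=K53: ✓ → 5670
flight=K31: ✓ → 3756
flight=K93: ✗
flight=K91: ✓ → 4319
flight=K66: ✗
flight=K32: ✗
flight=K17: ✓ → 3730
flight=K90: ✗
b737_sum = 5670 + 3756 + 4319 + 3730 = 17475

17475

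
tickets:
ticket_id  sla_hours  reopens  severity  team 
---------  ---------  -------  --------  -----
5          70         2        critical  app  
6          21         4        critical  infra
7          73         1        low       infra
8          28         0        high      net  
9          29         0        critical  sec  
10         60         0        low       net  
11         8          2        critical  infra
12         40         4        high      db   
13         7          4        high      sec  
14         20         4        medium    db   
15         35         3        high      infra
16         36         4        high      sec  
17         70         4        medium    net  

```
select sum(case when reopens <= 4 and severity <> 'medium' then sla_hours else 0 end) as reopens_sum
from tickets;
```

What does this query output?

407

ticket_id=5: ✓ → 70
ticket_id=6: ✓ → 21
ticket_id=7: ✓ → 73
ticket_id=8: ✓ → 28
ticket_id=9: ✓ → 29
ticket_id=10: ✓ → 60
ticket_id=11: ✓ → 8
ticket_id=12: ✓ → 40
ticket_id=13: ✓ → 7
ticket_id=14: ✗
ticket_id=15: ✓ → 35
ticket_id=16: ✓ → 36
ticket_id=17: ✗
reopens_sum = 70 + 21 + 73 + 28 + 29 + 60 + 8 + 40 + 7 + 35 + 36 = 407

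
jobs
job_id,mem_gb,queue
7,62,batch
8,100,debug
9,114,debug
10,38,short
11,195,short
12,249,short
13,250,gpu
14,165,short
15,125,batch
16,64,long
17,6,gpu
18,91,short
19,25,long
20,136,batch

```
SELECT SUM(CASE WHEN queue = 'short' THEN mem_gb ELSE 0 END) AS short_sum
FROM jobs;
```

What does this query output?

738

job_id=7: ✗
job_id=8: ✗
job_id=9: ✗
job_id=10: ✓ → 38
job_id=11: ✓ → 195
job_id=12: ✓ → 249
job_id=13: ✗
job_id=14: ✓ → 165
job_id=15: ✗
job_id=16: ✗
job_id=17: ✗
job_id=18: ✓ → 91
job_id=19: ✗
job_id=20: ✗
short_sum = 38 + 195 + 249 + 165 + 91 = 738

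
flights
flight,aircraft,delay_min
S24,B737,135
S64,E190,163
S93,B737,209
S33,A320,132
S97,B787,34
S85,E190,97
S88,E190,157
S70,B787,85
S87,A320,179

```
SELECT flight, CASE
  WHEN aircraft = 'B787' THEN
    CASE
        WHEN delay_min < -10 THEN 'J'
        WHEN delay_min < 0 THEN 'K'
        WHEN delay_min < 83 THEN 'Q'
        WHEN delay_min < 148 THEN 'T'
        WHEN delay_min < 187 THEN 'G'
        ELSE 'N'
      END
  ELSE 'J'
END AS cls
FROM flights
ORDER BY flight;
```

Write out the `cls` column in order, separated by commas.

flight=S24: aircraft='B737' → outer ELSE → J
flight=S33: aircraft='A320' → outer ELSE → J
flight=S64: aircraft='E190' → outer ELSE → J
flight=S70: aircraft='B787' → inner[delay_min < 148] → T
flight=S85: aircraft='E190' → outer ELSE → J
flight=S87: aircraft='A320' → outer ELSE → J
flight=S88: aircraft='E190' → outer ELSE → J
flight=S93: aircraft='B737' → outer ELSE → J
flight=S97: aircraft='B787' → inner[delay_min < 83] → Q

J, J, J, T, J, J, J, J, Q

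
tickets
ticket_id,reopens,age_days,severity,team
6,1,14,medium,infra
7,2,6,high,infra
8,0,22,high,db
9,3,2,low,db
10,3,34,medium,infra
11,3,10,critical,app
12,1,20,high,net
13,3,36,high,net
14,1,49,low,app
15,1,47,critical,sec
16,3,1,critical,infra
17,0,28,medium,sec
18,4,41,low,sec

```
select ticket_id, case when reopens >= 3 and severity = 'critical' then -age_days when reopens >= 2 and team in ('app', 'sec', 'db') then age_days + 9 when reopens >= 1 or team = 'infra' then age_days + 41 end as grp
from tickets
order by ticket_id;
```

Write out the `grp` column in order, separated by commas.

55, 47, NULL, 11, 75, -10, 61, 77, 90, 88, -1, NULL, 50

ticket_id=6: reopens >= 1 or team = 'infra' → 55
ticket_id=7: reopens >= 1 or team = 'infra' → 47
ticket_id=8: (no match → NULL) → NULL
ticket_id=9: reopens >= 2 and team in ('app', 'sec', 'db') → 11
ticket_id=10: reopens >= 1 or team = 'infra' → 75
ticket_id=11: reopens >= 3 and severity = 'critical' → -10
ticket_id=12: reopens >= 1 or team = 'infra' → 61
ticket_id=13: reopens >= 1 or team = 'infra' → 77
ticket_id=14: reopens >= 1 or team = 'infra' → 90
ticket_id=15: reopens >= 1 or team = 'infra' → 88
ticket_id=16: reopens >= 3 and severity = 'critical' → -1
ticket_id=17: (no match → NULL) → NULL
ticket_id=18: reopens >= 2 and team in ('app', 'sec', 'db') → 50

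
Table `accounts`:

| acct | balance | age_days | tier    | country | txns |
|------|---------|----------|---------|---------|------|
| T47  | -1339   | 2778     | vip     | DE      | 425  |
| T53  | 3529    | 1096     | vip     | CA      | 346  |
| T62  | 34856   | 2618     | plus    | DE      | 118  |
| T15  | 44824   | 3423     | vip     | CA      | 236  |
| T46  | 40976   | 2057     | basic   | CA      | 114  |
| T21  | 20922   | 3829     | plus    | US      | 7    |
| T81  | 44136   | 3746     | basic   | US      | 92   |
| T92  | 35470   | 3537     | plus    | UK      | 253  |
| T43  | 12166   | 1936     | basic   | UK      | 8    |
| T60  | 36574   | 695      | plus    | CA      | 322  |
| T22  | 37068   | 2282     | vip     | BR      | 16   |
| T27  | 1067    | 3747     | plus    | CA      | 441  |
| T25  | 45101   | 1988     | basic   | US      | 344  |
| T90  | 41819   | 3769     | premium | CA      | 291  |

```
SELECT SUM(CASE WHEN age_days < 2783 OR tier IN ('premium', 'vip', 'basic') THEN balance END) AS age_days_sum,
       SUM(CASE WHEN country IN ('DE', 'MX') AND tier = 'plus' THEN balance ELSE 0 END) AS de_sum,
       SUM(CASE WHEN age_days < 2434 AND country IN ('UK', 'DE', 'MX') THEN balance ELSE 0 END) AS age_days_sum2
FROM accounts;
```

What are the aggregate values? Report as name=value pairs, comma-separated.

[age_days_sum: age_days < 2783 OR tier IN ('premium', 'vip', 'basic')]
acct=T47: ✓ → -1339
acct=T53: ✓ → 3529
acct=T62: ✓ → 34856
acct=T15: ✓ → 44824
acct=T46: ✓ → 40976
acct=T21: ✗
acct=T81: ✓ → 44136
acct=T92: ✗
acct=T43: ✓ → 12166
acct=T60: ✓ → 36574
acct=T22: ✓ → 37068
acct=T27: ✗
acct=T25: ✓ → 45101
acct=T90: ✓ → 41819
age_days_sum = -1339 + 3529 + 34856 + 44824 + 40976 + 44136 + 12166 + 36574 + 37068 + 45101 + 41819 = 339710
—
[de_sum: country IN ('DE', 'MX') AND tier = 'plus']
acct=T47: ✗
acct=T53: ✗
acct=T62: ✓ → 34856
acct=T15: ✗
acct=T46: ✗
acct=T21: ✗
acct=T81: ✗
acct=T92: ✗
acct=T43: ✗
acct=T60: ✗
acct=T22: ✗
acct=T27: ✗
acct=T25: ✗
acct=T90: ✗
de_sum = 34856
—
[age_days_sum2: age_days < 2434 AND country IN ('UK', 'DE', 'MX')]
acct=T47: ✗
acct=T53: ✗
acct=T62: ✗
acct=T15: ✗
acct=T46: ✗
acct=T21: ✗
acct=T81: ✗
acct=T92: ✗
acct=T43: ✓ → 12166
acct=T60: ✗
acct=T22: ✗
acct=T27: ✗
acct=T25: ✗
acct=T90: ✗
age_days_sum2 = 12166

age_days_sum=339710, de_sum=34856, age_days_sum2=12166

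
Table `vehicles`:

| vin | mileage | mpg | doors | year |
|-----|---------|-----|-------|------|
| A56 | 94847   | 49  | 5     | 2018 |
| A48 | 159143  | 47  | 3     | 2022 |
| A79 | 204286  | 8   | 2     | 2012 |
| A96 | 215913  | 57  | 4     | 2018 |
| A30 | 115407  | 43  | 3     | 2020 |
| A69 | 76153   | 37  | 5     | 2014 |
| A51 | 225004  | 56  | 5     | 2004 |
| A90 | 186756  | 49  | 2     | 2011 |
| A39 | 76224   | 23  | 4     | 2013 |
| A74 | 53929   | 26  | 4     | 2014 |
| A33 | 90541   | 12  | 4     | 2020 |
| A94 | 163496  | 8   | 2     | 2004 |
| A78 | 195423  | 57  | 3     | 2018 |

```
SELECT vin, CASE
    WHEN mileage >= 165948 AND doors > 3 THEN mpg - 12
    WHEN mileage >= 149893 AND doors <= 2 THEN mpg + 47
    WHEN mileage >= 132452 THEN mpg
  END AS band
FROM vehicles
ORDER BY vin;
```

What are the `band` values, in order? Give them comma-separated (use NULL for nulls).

NULL, NULL, NULL, 47, 44, NULL, NULL, NULL, 57, 55, 96, 55, 45

vin=A30: (no match → NULL) → NULL
vin=A33: (no match → NULL) → NULL
vin=A39: (no match → NULL) → NULL
vin=A48: mileage >= 132452 → 47
vin=A51: mileage >= 165948 AND doors > 3 → 44
vin=A56: (no match → NULL) → NULL
vin=A69: (no match → NULL) → NULL
vin=A74: (no match → NULL) → NULL
vin=A78: mileage >= 132452 → 57
vin=A79: mileage >= 149893 AND doors <= 2 → 55
vin=A90: mileage >= 149893 AND doors <= 2 → 96
vin=A94: mileage >= 149893 AND doors <= 2 → 55
vin=A96: mileage >= 165948 AND doors > 3 → 45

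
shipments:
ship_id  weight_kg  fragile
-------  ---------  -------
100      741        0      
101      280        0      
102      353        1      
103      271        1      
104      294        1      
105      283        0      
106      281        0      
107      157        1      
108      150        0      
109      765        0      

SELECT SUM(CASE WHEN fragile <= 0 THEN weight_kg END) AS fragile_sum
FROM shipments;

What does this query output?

2500

ship_id=100: ✓ → 741
ship_id=101: ✓ → 280
ship_id=102: ✗
ship_id=103: ✗
ship_id=104: ✗
ship_id=105: ✓ → 283
ship_id=106: ✓ → 281
ship_id=107: ✗
ship_id=108: ✓ → 150
ship_id=109: ✓ → 765
fragile_sum = 741 + 280 + 283 + 281 + 150 + 765 = 2500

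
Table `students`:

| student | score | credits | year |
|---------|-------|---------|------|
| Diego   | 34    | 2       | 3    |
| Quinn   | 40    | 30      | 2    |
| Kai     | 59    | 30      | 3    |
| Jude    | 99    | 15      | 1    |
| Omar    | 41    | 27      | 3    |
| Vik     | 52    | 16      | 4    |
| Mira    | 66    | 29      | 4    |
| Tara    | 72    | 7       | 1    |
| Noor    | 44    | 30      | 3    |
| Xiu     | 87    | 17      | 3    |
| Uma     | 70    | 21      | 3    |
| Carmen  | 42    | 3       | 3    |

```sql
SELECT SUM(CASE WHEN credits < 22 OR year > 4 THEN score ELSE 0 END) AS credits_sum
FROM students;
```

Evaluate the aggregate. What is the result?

456

student=Diego: ✓ → 34
student=Quinn: ✗
student=Kai: ✗
student=Jude: ✓ → 99
student=Omar: ✗
student=Vik: ✓ → 52
student=Mira: ✗
student=Tara: ✓ → 72
student=Noor: ✗
student=Xiu: ✓ → 87
student=Uma: ✓ → 70
student=Carmen: ✓ → 42
credits_sum = 34 + 99 + 52 + 72 + 87 + 70 + 42 = 456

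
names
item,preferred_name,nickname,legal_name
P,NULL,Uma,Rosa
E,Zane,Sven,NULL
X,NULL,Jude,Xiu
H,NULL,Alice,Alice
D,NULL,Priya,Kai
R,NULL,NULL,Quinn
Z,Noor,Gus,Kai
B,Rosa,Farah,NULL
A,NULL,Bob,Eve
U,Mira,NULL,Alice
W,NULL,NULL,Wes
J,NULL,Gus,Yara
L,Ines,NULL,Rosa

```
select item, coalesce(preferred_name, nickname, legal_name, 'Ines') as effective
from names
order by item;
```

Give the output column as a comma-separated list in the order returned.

Bob, Rosa, Priya, Zane, Alice, Gus, Ines, Uma, Quinn, Mira, Wes, Jude, Noor

item=A: preferred_name=NULL, nickname=Bob → Bob
item=B: preferred_name=Rosa → Rosa
item=D: preferred_name=NULL, nickname=Priya → Priya
item=E: preferred_name=Zane → Zane
item=H: preferred_name=NULL, nickname=Alice → Alice
item=J: preferred_name=NULL, nickname=Gus → Gus
item=L: preferred_name=Ines → Ines
item=P: preferred_name=NULL, nickname=Uma → Uma
item=R: preferred_name=NULL, nickname=NULL, legal_name=Quinn → Quinn
item=U: preferred_name=Mira → Mira
item=W: preferred_name=NULL, nickname=NULL, legal_name=Wes → Wes
item=X: preferred_name=NULL, nickname=Jude → Jude
item=Z: preferred_name=Noor → Noor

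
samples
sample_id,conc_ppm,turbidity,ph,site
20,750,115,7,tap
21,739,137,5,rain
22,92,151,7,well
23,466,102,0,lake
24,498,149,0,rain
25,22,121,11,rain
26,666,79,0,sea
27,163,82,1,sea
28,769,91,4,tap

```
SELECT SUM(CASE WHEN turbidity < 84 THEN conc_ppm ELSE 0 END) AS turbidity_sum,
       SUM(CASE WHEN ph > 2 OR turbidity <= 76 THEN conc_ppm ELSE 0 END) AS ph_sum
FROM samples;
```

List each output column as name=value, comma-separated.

[turbidity_sum: turbidity < 84]
sample_id=20: ✗
sample_id=21: ✗
sample_id=22: ✗
sample_id=23: ✗
sample_id=24: ✗
sample_id=25: ✗
sample_id=26: ✓ → 666
sample_id=27: ✓ → 163
sample_id=28: ✗
turbidity_sum = 666 + 163 = 829
—
[ph_sum: ph > 2 OR turbidity <= 76]
sample_id=20: ✓ → 750
sample_id=21: ✓ → 739
sample_id=22: ✓ → 92
sample_id=23: ✗
sample_id=24: ✗
sample_id=25: ✓ → 22
sample_id=26: ✗
sample_id=27: ✗
sample_id=28: ✓ → 769
ph_sum = 750 + 739 + 92 + 22 + 769 = 2372

turbidity_sum=829, ph_sum=2372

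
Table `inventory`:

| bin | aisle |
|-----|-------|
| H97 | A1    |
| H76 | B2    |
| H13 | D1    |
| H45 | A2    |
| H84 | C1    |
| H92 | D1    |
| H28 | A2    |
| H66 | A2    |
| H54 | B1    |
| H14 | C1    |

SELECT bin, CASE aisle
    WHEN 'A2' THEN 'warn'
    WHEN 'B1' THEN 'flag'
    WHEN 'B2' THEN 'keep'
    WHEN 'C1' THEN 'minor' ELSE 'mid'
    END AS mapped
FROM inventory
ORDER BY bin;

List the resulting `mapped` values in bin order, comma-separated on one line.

mid, minor, warn, warn, flag, warn, keep, minor, mid, mid

bin=H13: ELSE → mid
bin=H14: aisle='C1' → minor
bin=H28: aisle='A2' → warn
bin=H45: aisle='A2' → warn
bin=H54: aisle='B1' → flag
bin=H66: aisle='A2' → warn
bin=H76: aisle='B2' → keep
bin=H84: aisle='C1' → minor
bin=H92: ELSE → mid
bin=H97: ELSE → mid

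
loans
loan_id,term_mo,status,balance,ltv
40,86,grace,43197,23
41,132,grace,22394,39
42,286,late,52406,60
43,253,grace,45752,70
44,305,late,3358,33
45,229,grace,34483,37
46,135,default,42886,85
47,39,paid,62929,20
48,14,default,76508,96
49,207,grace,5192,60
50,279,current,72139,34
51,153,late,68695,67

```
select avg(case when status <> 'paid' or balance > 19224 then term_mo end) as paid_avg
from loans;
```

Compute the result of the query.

176.5

loan_id=40: ✓ → 86
loan_id=41: ✓ → 132
loan_id=42: ✓ → 286
loan_id=43: ✓ → 253
loan_id=44: ✓ → 305
loan_id=45: ✓ → 229
loan_id=46: ✓ → 135
loan_id=47: ✓ → 39
loan_id=48: ✓ → 14
loan_id=49: ✓ → 207
loan_id=50: ✓ → 279
loan_id=51: ✓ → 153
paid_avg = (86 + 132 + 286 + 253 + 305 + 229 + 135 + 39 + 14 + 207 + 279 + 153) / 12 = 176.5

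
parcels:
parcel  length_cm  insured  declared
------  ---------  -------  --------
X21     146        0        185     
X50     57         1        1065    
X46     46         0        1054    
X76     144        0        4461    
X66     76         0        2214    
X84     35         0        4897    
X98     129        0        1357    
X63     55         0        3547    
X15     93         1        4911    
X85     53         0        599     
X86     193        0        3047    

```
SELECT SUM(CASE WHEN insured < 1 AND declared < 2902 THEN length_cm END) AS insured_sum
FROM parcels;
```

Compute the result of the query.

parcel=X21: ✓ → 146
parcel=X50: ✗
parcel=X46: ✓ → 46
parcel=X76: ✗
parcel=X66: ✓ → 76
parcel=X84: ✗
parcel=X98: ✓ → 129
parcel=X63: ✗
parcel=X15: ✗
parcel=X85: ✓ → 53
parcel=X86: ✗
insured_sum = 146 + 46 + 76 + 129 + 53 = 450

450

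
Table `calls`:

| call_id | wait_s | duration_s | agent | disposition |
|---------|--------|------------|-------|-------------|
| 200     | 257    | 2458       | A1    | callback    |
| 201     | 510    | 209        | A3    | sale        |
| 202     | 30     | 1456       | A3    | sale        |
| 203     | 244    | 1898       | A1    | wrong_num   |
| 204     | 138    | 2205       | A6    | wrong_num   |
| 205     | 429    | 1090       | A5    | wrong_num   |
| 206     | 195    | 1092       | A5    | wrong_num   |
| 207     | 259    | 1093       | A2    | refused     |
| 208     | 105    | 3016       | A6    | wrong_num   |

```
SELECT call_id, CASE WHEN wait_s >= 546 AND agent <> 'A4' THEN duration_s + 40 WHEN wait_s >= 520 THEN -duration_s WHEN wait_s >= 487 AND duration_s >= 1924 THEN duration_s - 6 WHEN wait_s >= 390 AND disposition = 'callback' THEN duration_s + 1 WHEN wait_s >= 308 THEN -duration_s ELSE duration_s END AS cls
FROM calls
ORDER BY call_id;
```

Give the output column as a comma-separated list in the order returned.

2458, -209, 1456, 1898, 2205, -1090, 1092, 1093, 3016

call_id=200: ELSE → 2458
call_id=201: wait_s >= 308 → -209
call_id=202: ELSE → 1456
call_id=203: ELSE → 1898
call_id=204: ELSE → 2205
call_id=205: wait_s >= 308 → -1090
call_id=206: ELSE → 1092
call_id=207: ELSE → 1093
call_id=208: ELSE → 3016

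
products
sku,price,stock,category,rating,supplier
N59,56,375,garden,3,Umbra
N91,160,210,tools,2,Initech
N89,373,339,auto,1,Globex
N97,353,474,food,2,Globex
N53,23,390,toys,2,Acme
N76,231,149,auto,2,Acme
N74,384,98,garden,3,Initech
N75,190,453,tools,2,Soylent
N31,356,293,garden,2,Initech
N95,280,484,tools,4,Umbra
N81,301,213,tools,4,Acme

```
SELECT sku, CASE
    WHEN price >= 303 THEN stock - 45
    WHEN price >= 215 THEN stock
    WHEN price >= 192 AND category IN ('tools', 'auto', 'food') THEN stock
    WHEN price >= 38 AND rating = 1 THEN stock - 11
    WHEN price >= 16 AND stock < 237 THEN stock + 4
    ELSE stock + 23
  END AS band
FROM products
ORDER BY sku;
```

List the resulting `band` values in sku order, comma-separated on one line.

248, 413, 398, 53, 476, 149, 213, 294, 214, 484, 429

sku=N31: price >= 303 → 248
sku=N53: ELSE → 413
sku=N59: ELSE → 398
sku=N74: price >= 303 → 53
sku=N75: ELSE → 476
sku=N76: price >= 215 → 149
sku=N81: price >= 215 → 213
sku=N89: price >= 303 → 294
sku=N91: price >= 16 AND stock < 237 → 214
sku=N95: price >= 215 → 484
sku=N97: price >= 303 → 429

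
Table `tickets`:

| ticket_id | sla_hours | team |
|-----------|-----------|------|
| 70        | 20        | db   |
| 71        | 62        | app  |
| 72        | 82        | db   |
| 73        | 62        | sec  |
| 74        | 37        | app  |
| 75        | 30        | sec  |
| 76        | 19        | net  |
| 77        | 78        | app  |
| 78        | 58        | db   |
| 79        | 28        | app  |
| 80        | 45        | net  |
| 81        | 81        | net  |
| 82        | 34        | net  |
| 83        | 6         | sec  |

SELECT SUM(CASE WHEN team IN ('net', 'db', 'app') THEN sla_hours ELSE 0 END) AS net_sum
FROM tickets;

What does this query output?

ticket_id=70: ✓ → 20
ticket_id=71: ✓ → 62
ticket_id=72: ✓ → 82
ticket_id=73: ✗
ticket_id=74: ✓ → 37
ticket_id=75: ✗
ticket_id=76: ✓ → 19
ticket_id=77: ✓ → 78
ticket_id=78: ✓ → 58
ticket_id=79: ✓ → 28
ticket_id=80: ✓ → 45
ticket_id=81: ✓ → 81
ticket_id=82: ✓ → 34
ticket_id=83: ✗
net_sum = 20 + 62 + 82 + 37 + 19 + 78 + 58 + 28 + 45 + 81 + 34 = 544

544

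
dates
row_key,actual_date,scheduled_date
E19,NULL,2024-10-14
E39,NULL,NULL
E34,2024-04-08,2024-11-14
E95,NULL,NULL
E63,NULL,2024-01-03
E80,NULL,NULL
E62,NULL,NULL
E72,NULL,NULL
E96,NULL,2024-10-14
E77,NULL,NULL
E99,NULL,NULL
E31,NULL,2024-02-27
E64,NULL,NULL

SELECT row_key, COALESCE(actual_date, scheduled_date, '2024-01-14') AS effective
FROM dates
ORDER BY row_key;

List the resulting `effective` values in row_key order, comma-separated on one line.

row_key=E19: actual_date=NULL, scheduled_date=2024-10-14 → 2024-10-14
row_key=E31: actual_date=NULL, scheduled_date=2024-02-27 → 2024-02-27
row_key=E34: actual_date=2024-04-08 → 2024-04-08
row_key=E39: actual_date=NULL, scheduled_date=NULL, → literal 2024-01-14 → 2024-01-14
row_key=E62: actual_date=NULL, scheduled_date=NULL, → literal 2024-01-14 → 2024-01-14
row_key=E63: actual_date=NULL, scheduled_date=2024-01-03 → 2024-01-03
row_key=E64: actual_date=NULL, scheduled_date=NULL, → literal 2024-01-14 → 2024-01-14
row_key=E72: actual_date=NULL, scheduled_date=NULL, → literal 2024-01-14 → 2024-01-14
row_key=E77: actual_date=NULL, scheduled_date=NULL, → literal 2024-01-14 → 2024-01-14
row_key=E80: actual_date=NULL, scheduled_date=NULL, → literal 2024-01-14 → 2024-01-14
row_key=E95: actual_date=NULL, scheduled_date=NULL, → literal 2024-01-14 → 2024-01-14
row_key=E96: actual_date=NULL, scheduled_date=2024-10-14 → 2024-10-14
row_key=E99: actual_date=NULL, scheduled_date=NULL, → literal 2024-01-14 → 2024-01-14

2024-10-14, 2024-02-27, 2024-04-08, 2024-01-14, 2024-01-14, 2024-01-03, 2024-01-14, 2024-01-14, 2024-01-14, 2024-01-14, 2024-01-14, 2024-10-14, 2024-01-14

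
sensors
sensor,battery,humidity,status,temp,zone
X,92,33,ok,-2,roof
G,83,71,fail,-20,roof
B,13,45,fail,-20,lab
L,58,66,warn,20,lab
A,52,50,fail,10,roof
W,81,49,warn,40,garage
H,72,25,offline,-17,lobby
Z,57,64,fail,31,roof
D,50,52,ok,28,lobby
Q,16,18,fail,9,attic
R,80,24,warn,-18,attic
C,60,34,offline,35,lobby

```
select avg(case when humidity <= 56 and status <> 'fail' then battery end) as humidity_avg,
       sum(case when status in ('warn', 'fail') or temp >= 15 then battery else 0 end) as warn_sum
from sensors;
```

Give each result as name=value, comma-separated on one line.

[humidity_avg: humidity <= 56 and status <> 'fail']
sensor=X: ✓ → 92
sensor=G: ✗
sensor=B: ✗
sensor=L: ✗
sensor=A: ✗
sensor=W: ✓ → 81
sensor=H: ✓ → 72
sensor=Z: ✗
sensor=D: ✓ → 50
sensor=Q: ✗
sensor=R: ✓ → 80
sensor=C: ✓ → 60
humidity_avg = (92 + 81 + 72 + 50 + 80 + 60) / 6 = 72.5
—
[warn_sum: status in ('warn', 'fail') or temp >= 15]
sensor=X: ✗
sensor=G: ✓ → 83
sensor=B: ✓ → 13
sensor=L: ✓ → 58
sensor=A: ✓ → 52
sensor=W: ✓ → 81
sensor=H: ✗
sensor=Z: ✓ → 57
sensor=D: ✓ → 50
sensor=Q: ✓ → 16
sensor=R: ✓ → 80
sensor=C: ✓ → 60
warn_sum = 83 + 13 + 58 + 52 + 81 + 57 + 50 + 16 + 80 + 60 = 550

humidity_avg=72.5, warn_sum=550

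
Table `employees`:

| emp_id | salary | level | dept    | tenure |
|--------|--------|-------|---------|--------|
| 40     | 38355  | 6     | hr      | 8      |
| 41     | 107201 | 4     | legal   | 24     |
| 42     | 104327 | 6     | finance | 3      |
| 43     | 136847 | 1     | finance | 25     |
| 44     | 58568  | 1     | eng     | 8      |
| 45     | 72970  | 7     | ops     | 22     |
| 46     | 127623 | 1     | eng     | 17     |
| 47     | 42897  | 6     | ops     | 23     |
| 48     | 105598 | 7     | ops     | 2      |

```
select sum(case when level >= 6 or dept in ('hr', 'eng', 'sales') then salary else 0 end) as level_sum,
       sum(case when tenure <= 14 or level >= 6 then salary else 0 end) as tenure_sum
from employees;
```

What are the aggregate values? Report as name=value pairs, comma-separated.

level_sum=550338, tenure_sum=422715

[level_sum: level >= 6 or dept in ('hr', 'eng', 'sales')]
emp_id=40: ✓ → 38355
emp_id=41: ✗
emp_id=42: ✓ → 104327
emp_id=43: ✗
emp_id=44: ✓ → 58568
emp_id=45: ✓ → 72970
emp_id=46: ✓ → 127623
emp_id=47: ✓ → 42897
emp_id=48: ✓ → 105598
level_sum = 38355 + 104327 + 58568 + 72970 + 127623 + 42897 + 105598 = 550338
—
[tenure_sum: tenure <= 14 or level >= 6]
emp_id=40: ✓ → 38355
emp_id=41: ✗
emp_id=42: ✓ → 104327
emp_id=43: ✗
emp_id=44: ✓ → 58568
emp_id=45: ✓ → 72970
emp_id=46: ✗
emp_id=47: ✓ → 42897
emp_id=48: ✓ → 105598
tenure_sum = 38355 + 104327 + 58568 + 72970 + 42897 + 105598 = 422715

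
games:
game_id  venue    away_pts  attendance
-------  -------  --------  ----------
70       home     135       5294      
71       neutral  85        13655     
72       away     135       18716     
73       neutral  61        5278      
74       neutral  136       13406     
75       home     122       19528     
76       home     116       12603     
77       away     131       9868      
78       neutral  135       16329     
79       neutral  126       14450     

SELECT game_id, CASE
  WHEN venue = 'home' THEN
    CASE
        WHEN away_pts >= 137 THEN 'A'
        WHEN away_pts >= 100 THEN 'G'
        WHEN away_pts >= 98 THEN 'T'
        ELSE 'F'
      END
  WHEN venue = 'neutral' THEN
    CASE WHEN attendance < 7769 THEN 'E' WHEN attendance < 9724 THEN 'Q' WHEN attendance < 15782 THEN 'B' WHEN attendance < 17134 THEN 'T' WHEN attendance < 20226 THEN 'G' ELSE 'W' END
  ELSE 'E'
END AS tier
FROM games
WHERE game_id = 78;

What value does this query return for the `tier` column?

game_id = 78: venue=neutral, away_pts=135, attendance=16329.
venue='neutral' → inner[attendance < 17134] → T

T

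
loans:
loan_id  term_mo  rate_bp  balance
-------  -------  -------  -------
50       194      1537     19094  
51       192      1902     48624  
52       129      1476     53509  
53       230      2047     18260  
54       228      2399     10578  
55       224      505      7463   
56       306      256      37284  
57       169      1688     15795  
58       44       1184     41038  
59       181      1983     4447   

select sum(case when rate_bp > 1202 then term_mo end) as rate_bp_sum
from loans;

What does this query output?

1323

loan_id=50: ✓ → 194
loan_id=51: ✓ → 192
loan_id=52: ✓ → 129
loan_id=53: ✓ → 230
loan_id=54: ✓ → 228
loan_id=55: ✗
loan_id=56: ✗
loan_id=57: ✓ → 169
loan_id=58: ✗
loan_id=59: ✓ → 181
rate_bp_sum = 194 + 192 + 129 + 230 + 228 + 169 + 181 = 1323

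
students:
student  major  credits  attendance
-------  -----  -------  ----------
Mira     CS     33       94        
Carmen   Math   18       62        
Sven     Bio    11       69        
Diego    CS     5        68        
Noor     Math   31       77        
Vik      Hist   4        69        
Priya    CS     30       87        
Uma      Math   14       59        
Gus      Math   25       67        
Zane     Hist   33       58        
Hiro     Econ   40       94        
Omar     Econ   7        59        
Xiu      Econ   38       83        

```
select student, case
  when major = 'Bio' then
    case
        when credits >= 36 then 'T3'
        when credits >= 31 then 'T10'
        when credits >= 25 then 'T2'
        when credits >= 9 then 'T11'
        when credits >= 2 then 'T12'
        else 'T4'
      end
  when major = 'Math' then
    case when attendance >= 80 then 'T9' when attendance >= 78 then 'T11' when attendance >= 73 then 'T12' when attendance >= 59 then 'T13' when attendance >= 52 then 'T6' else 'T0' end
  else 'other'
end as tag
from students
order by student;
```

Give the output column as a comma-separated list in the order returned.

T13, other, T13, other, other, T12, other, other, T11, T13, other, other, other

student=Carmen: major='Math' → inner[attendance >= 59] → T13
student=Diego: major='CS' → outer ELSE → other
student=Gus: major='Math' → inner[attendance >= 59] → T13
student=Hiro: major='Econ' → outer ELSE → other
student=Mira: major='CS' → outer ELSE → other
student=Noor: major='Math' → inner[attendance >= 73] → T12
student=Omar: major='Econ' → outer ELSE → other
student=Priya: major='CS' → outer ELSE → other
student=Sven: major='Bio' → inner[credits >= 9] → T11
student=Uma: major='Math' → inner[attendance >= 59] → T13
student=Vik: major='Hist' → outer ELSE → other
student=Xiu: major='Econ' → outer ELSE → other
student=Zane: major='Hist' → outer ELSE → other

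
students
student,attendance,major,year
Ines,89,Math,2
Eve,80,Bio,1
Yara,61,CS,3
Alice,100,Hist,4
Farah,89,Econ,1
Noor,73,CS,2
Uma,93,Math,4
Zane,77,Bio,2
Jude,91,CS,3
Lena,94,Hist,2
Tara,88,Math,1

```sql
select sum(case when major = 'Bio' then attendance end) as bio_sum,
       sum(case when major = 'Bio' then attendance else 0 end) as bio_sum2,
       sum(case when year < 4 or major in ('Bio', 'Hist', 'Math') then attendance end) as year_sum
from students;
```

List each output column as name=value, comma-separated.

bio_sum=157, bio_sum2=157, year_sum=935

[bio_sum: major = 'Bio']
student=Ines: ✗
student=Eve: ✓ → 80
student=Yara: ✗
student=Alice: ✗
student=Farah: ✗
student=Noor: ✗
student=Uma: ✗
student=Zane: ✓ → 77
student=Jude: ✗
student=Lena: ✗
student=Tara: ✗
bio_sum = 80 + 77 = 157
—
[bio_sum2: major = 'Bio']
student=Ines: ✗
student=Eve: ✓ → 80
student=Yara: ✗
student=Alice: ✗
student=Farah: ✗
student=Noor: ✗
student=Uma: ✗
student=Zane: ✓ → 77
student=Jude: ✗
student=Lena: ✗
student=Tara: ✗
bio_sum2 = 80 + 77 = 157
—
[year_sum: year < 4 or major in ('Bio', 'Hist', 'Math')]
student=Ines: ✓ → 89
student=Eve: ✓ → 80
student=Yara: ✓ → 61
student=Alice: ✓ → 100
student=Farah: ✓ → 89
student=Noor: ✓ → 73
student=Uma: ✓ → 93
student=Zane: ✓ → 77
student=Jude: ✓ → 91
student=Lena: ✓ → 94
student=Tara: ✓ → 88
year_sum = 89 + 80 + 61 + 100 + 89 + 73 + 93 + 77 + 91 + 94 + 88 = 935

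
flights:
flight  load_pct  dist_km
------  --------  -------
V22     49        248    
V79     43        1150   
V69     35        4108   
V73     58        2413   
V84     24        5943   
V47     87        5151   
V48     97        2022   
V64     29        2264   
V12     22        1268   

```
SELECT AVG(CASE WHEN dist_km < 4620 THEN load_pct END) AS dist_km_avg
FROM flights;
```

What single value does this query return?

47.5714285714

flight=V22: ✓ → 49
flight=V79: ✓ → 43
flight=V69: ✓ → 35
flight=V73: ✓ → 58
flight=V84: ✗
flight=V47: ✗
flight=V48: ✓ → 97
flight=V64: ✓ → 29
flight=V12: ✓ → 22
dist_km_avg = (49 + 43 + 35 + 58 + 97 + 29 + 22) / 7 = 47.5714285714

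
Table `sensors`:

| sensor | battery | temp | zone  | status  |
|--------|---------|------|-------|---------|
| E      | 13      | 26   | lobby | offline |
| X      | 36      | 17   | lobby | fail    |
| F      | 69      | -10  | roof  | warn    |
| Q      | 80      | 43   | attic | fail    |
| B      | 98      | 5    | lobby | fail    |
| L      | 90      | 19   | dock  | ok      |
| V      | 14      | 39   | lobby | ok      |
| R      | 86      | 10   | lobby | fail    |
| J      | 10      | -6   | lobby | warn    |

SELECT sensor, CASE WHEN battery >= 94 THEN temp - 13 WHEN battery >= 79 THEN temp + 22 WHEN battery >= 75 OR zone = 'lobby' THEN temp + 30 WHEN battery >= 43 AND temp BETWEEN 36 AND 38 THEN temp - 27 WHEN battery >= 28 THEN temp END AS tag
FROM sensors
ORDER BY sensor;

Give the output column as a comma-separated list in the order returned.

sensor=B: battery >= 94 → -8
sensor=E: battery >= 75 OR zone = 'lobby' → 56
sensor=F: battery >= 28 → -10
sensor=J: battery >= 75 OR zone = 'lobby' → 24
sensor=L: battery >= 79 → 41
sensor=Q: battery >= 79 → 65
sensor=R: battery >= 79 → 32
sensor=V: battery >= 75 OR zone = 'lobby' → 69
sensor=X: battery >= 75 OR zone = 'lobby' → 47

-8, 56, -10, 24, 41, 65, 32, 69, 47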